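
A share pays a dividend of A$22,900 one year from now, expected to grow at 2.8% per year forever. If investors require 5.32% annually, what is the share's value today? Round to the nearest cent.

PV = PMT / (i − g) = 22900 / (0.0532 − 0.028) = 22900 / 0.025200 = 908,730.1587

A$908,730.16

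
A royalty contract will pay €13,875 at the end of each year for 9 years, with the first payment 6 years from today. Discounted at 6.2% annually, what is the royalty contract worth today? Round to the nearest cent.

PV at t=5 (ordinary 9-year annuity): 13875 × a(9|0.062) = 13875 × 6.742879 = 93,557.4405
Discount back 5 years: 93,557.4405 × (1+0.062)^(−5) = 93,557.4405 × 0.740248 = 69,255.7359

€69,255.74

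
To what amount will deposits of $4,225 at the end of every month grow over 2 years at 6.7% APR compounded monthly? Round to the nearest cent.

With 12 periods per year: i = 0.00558333, n = 24.
FV = PMT · [(1+i)^n − 1] / i = 4225 · 25.605987 = 108,185.2947

$108,185.29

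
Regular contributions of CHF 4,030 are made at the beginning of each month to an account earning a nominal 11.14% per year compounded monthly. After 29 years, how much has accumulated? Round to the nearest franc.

Periodic rate i = 0.1114/12 = 0.00928333; n = 29 × 12 = 348 periods.
FV = 4030 × [(1+0.00928333)^348 − 1] / 0.00928333 × (1+i) = 4030 × 2600.651399 = 10,480,625.1367
(annuity-due: payments at period start, so ×(1+i).)

CHF 10,480,625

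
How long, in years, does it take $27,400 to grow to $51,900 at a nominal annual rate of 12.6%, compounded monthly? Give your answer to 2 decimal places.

5.10 years

Periodic rate i = 0.126/12 = 0.0105.
(1+i)^n = 51900/27400 = 1.89416, so n = ln 1.89416 / ln 1.0105 = 61.1546 months
= 61.1546/12 years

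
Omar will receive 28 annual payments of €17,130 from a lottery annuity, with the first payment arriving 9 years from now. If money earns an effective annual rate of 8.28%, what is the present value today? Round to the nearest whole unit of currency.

€97,679

Value one period before first payment (t=8): 17130 × [1 − (1+0.0828)^(−28)] / 0.0828 = 17130 × 10.775271 = 184,580.3994
Discount back 8 years: 184,580.3994 × (1+0.0828)^(−8) = 184,580.3994 × 0.529193 = 97,678.6401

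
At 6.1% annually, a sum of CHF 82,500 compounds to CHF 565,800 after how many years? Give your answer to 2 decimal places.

(1+i)^n = 565800/82500 = 6.85818, so n = ln 6.85818 / ln 1.061 = 32.5178 years

32.52 years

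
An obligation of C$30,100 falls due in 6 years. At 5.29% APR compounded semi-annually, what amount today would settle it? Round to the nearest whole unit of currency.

C$22,005

i = 0.0529/2 = 0.02645 per half-year; n = 6·2 = 12.
PV = 30,100 / (1 + 0.02645)^12 = 30,100 / 1.367898 = 22,004.5710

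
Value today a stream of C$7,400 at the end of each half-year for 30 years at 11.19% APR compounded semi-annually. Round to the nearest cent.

i = 0.1119/2 = 0.05595 per half-year; n = 30·2 = 60.
Annuity factor a(60|0.05595) = 17.191393; PV = 7400 × 17.191393 = 127,216.3052

C$127,216.31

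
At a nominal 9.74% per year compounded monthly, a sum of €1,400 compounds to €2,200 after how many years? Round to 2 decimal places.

4.66 years

Periodic rate i = 0.0974/12 = 0.00811667.
n = ln(2200/1400) / ln(1+0.00811667) = ln(1.57143) / 0.008084 = 55.9117 months
= 55.9117/12 years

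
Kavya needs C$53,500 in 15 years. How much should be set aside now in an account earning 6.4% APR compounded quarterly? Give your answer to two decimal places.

Periodic rate i = 0.064/4 = 0.016; n = 15 × 4 = 60 periods.
Discount factor = (1+0.016)^(−60) = 0.385814; PV = 53,500 × 0.385814 = 20,641.0272

C$20,641.03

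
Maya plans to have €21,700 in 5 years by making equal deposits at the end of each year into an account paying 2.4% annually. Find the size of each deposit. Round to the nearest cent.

€4,136.62

PMT = 21700 / ( [(1+0.024)^5 − 1] / 0.024 ) = 21700 / 5.245829 = 4,136.6194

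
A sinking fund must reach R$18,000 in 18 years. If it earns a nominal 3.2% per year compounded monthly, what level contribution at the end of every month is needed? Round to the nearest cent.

Periodic rate i = 0.032/12 = 0.00266667; n = 18 × 12 = 216 periods.
FV-annuity factor = 291.579484; PMT = 18000 / 291.579484 = 61.7327

R$61.73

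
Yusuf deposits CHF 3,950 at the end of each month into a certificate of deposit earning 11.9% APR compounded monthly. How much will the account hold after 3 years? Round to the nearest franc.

CHF 169,893

With 12 periods per year: i = 0.00991667, n = 36.
FV = 3950 × [(1+0.00991667)^36 − 1] / 0.00991667 = 3950 × 43.010935 = 169,893.1934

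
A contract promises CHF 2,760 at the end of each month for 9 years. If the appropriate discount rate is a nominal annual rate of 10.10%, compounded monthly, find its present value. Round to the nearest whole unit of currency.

With 12 periods per year: i = 0.00841667, n = 108.
Annuity factor a(108|0.00841667) = 70.756916; PV = 2760 × 70.756916 = 195,289.0891

CHF 195,289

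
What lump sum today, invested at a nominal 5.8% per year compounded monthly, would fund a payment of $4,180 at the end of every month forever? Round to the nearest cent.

Periodic rate i = 0.058/12 = 0.00483333.
PV = PMT / i = 4180 / 0.00483333 = 864,827.5862

$864,827.59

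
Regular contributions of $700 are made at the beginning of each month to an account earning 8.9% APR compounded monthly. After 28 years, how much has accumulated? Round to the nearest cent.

With 12 periods per year: i = 0.00741667, n = 336.
FV = 700 × [(1+0.00741667)^336 − 1] / 0.00741667 × (1+i) = 700 × 1490.722840 = 1,043,505.9883
Payments are at the start of each period, so multiply by (1+i).

$1,043,505.99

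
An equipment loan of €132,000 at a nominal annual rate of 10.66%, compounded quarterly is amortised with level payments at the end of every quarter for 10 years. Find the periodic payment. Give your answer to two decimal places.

€5,405.54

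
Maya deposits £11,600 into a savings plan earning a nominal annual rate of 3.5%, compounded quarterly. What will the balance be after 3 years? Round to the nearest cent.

Periodic rate i = 0.035/4 = 0.00875; n = 3 × 4 = 12 periods.
11,600 × (1+0.00875)^12 = 11,600 × 1.110203 = 12,878.3600

£12,878.36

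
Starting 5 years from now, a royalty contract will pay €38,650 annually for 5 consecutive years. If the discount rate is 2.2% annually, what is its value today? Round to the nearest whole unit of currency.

Value one period before first payment (t=4): 38650 × [1 − (1+0.022)^(−5)] / 0.022 = 38650 × 4.686223 = 181,122.5232
PV₀ = 181,122.5232 / (1+0.022)^4 = 181,122.5232 / 1.090947 = 166,023.2367

€166,023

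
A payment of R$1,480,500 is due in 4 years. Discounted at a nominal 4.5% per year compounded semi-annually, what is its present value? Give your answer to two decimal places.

With 2 periods per year: i = 0.0225, n = 8.
PV = 1,480,500 / (1 + 0.0225)^8 = 1,480,500 / 1.194831 = 1,239,087.2218

R$1,239,087.22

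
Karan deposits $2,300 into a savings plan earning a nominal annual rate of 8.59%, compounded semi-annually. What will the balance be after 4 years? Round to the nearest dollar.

$3,220

Periodic rate i = 0.0859/2 = 0.04295; n = 4 × 2 = 8 periods.
FV = PV·(1+i)^n = 2,300 × 1.399935 = 3,219.8508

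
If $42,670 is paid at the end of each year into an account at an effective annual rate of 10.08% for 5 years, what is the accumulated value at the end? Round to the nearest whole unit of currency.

$260,920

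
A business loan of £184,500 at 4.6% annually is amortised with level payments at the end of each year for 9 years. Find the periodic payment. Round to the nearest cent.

PMT = 184500 / ( [1 − (1+0.046)^(−9)] / 0.046 ) = 184500 / 7.236158 = 25,496.9541

£25,496.95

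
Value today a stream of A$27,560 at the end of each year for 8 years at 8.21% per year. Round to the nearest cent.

PV = 27560 × [1 − (1+0.0821)^(−8)] / 0.0821 = 27560 × 5.701123 = 157,122.9624

A$157,122.96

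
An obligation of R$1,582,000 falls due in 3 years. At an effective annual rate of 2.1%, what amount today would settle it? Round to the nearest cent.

R$1,486,377.95

PV = FV·(1+i)^(−n) = 1,582,000 × 0.939556 = 1,486,377.9460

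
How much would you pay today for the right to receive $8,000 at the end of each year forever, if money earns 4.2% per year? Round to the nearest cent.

PV = PMT / i = 8000 / 0.042 = 190,476.1905

$190,476.19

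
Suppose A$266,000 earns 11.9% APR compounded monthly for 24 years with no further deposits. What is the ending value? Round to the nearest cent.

A$4,561,597.81

With 12 periods per year: i = 0.00991667, n = 288.
266,000 × (1+0.00991667)^288 = 266,000 × 17.148864 = 4,561,597.8093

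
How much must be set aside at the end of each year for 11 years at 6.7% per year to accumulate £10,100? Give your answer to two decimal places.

£650.15

FV-annuity factor = 15.534901; PMT = 10100 / 15.534901 = 650.1490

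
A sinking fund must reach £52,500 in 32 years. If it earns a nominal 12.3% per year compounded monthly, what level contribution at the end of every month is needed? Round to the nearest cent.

With 12 periods per year: i = 0.01025, n = 384.
PMT = 52500 / ( [(1+0.01025)^384 − 1] / 0.01025 ) = 52500 / 4799.753974 = 10.9381

£10.94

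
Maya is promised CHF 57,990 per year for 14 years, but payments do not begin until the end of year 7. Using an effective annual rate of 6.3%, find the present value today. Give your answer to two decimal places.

CHF 366,752.72

PV at t=6 (ordinary 14-year annuity): 57990 × a(14|0.063) = 57990 × 9.124726 = 529,142.8447
PV₀ = 529,142.8447 / (1+0.063)^6 = 529,142.8447 / 1.442778 = 366,752.7177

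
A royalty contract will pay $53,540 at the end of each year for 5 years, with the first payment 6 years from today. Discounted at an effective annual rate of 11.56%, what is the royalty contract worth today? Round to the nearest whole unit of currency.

$112,918

Value one period before first payment (t=5): 53540 × [1 − (1+0.1156)^(−5)] / 0.1156 = 53540 × 3.644418 = 195,122.1225
PV₀ = 195,122.1225 / (1+0.1156)^5 = 195,122.1225 / 1.727995 = 112,918.2096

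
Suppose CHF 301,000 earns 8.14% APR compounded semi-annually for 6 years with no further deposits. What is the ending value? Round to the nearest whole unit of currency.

Periodic rate i = 0.0814/2 = 0.0407; n = 6 × 2 = 12 periods.
FV = PV·(1+i)^n = 301,000 × 1.614012 = 485,817.4950

CHF 485,817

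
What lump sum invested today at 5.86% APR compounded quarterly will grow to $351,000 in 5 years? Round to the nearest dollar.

$262,411

i = 0.0586/4 = 0.01465 per quarter; n = 5·4 = 20.
PV = 351,000 / (1 + 0.01465)^20 = 351,000 / 1.337597 = 262,410.9312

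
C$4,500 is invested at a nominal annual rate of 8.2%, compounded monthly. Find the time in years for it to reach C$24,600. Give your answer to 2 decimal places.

20.79 years

Periodic rate i = 0.082/12 = 0.00683333.
(1+i)^n = 24600/4500 = 5.46667, so n = ln 5.46667 / ln 1.00683 = 249.4341 months
= 249.4341/12 years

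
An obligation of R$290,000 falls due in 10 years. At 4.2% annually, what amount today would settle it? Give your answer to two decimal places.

PV = FV·(1+i)^(−n) = 290,000 × 0.662709 = 192,185.5842

R$192,185.58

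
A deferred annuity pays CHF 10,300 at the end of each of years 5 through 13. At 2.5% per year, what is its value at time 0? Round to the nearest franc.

CHF 74,378

PV at t=4 (ordinary 9-year annuity): 10300 × a(9|0.025) = 10300 × 7.970866 = 82,099.9150
PV₀ = 82,099.9150 / (1+0.025)^4 = 82,099.9150 / 1.103813 = 74,378.4709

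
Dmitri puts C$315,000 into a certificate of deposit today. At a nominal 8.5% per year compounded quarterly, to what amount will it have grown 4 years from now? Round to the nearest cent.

C$440,984.85

i = 0.085/4 = 0.02125 per quarter; n = 4·4 = 16.
FV = PV·(1+i)^n = 315,000 × 1.399952 = 440,984.8468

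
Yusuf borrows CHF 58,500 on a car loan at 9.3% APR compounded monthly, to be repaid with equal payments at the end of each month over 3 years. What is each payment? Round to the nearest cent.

Periodic rate i = 0.093/12 = 0.00775; n = 3 × 12 = 36 periods.
Annuity-PV factor = 31.309154; PMT = 58500 / 31.309154 = 1,868.4631

CHF 1,868.46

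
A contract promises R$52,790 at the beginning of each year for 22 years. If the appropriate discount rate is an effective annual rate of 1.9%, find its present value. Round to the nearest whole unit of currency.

R$959,925

PV = PMT · [1 − (1+i)^(−n)] / i × (1+i) = 52790 · 18.183840 = 959,924.9299
Payments are at the start of each period, so multiply by (1+i).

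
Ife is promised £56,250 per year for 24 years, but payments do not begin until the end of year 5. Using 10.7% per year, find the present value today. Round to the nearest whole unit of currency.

PV at t=4 (ordinary 24-year annuity): 56250 × a(24|0.107) = 56250 × 8.530953 = 479,866.0810
PV₀ = 479,866.0810 / (1+0.107)^4 = 479,866.0810 / 1.501725 = 319,543.1924

£319,543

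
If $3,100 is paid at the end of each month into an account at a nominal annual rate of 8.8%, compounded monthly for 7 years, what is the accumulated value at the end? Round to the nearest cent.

Periodic rate i = 0.088/12 = 0.00733333; n = 7 × 12 = 84 periods.
Accumulation factor s(84|0.00733333) = 115.547761; FV = 3100 × 115.547761 = 358,198.0604

$358,198.06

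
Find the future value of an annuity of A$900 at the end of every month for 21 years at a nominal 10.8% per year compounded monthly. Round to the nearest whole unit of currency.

With 12 periods per year: i = 0.009, n = 252.
FV = PMT · [(1+i)^n − 1] / i = 900 · 951.394867 = 856,255.3803

A$856,255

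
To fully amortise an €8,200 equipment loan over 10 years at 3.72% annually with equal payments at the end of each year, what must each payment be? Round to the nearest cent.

Annuity-PV factor = 8.225143; PMT = 8200 / 8.225143 = 996.9432

€996.94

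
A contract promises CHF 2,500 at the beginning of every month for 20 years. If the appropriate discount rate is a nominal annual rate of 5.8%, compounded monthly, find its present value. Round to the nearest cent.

i = 0.058/12 = 0.00483333 per month; n = 20·12 = 240.
Annuity factor a(240|0.00483333) × (1+i) = 142.541487; PV = 2500 × 142.541487 = 356,353.7170
Payments are at the start of each period, so multiply by (1+i).

CHF 356,353.72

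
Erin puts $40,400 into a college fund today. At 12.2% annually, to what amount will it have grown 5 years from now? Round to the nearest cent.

$71,836.58

FV = 40,400 × (1 + 0.122)^5 = 71,836.5802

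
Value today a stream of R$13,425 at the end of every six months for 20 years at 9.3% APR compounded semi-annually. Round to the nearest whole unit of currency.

Periodic rate i = 0.093/2 = 0.0465; n = 20 × 2 = 40 periods.
PV = 13425 × [1 − (1+0.0465)^(−40)] / 0.0465 = 13425 × 18.014152 = 241,839.9924

R$241,840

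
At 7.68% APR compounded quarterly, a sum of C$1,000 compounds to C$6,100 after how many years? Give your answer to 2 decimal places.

Periodic rate i = 0.0768/4 = 0.0192.
n = ln(6100/1000) / ln(1+0.0192) = ln(6.10000) / 0.019018 = 95.0830 quarters
= 95.0830/4 years

23.77 years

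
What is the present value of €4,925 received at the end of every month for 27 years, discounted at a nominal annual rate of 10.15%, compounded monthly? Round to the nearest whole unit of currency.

€544,252

i = 0.1015/12 = 0.00845833 per month; n = 27·12 = 324.
Annuity factor a(324|0.00845833) = 110.508038; PV = 4925 × 110.508038 = 544,252.0866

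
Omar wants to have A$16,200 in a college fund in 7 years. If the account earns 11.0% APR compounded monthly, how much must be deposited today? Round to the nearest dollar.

i = 0.11/12 = 0.00916667 per month; n = 7·12 = 84.
Discount factor = (1+0.00916667)^(−84) = 0.464640; PV = 16,200 × 0.464640 = 7,527.1689

A$7,527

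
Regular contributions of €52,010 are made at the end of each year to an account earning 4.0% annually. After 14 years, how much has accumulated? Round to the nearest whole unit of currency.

FV = 52010 × [(1+0.04)^14 − 1] / 0.04 = 52010 × 18.291911 = 951,362.3010

€951,362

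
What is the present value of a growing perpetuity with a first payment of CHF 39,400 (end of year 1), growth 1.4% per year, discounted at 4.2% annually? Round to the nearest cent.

CHF 1,407,142.86

PV = D₁/(r − g) = 39400/(0.042 − 0.014) = 1,407,142.8571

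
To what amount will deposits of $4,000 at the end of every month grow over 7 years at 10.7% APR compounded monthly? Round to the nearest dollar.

$496,991

i = 0.107/12 = 0.00891667 per month; n = 7·12 = 84.
FV = PMT · [(1+i)^n − 1] / i = 4000 · 124.247686 = 496,990.7447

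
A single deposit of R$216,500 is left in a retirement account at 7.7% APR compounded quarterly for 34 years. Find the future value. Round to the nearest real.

With 4 periods per year: i = 0.01925, n = 136.
FV = 216,500 × (1 + 0.01925)^136 = 2,894,915.1400

R$2,894,915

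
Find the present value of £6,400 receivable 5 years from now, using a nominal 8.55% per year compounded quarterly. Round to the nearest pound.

With 4 periods per year: i = 0.021375, n = 20.
PV = FV·(1+i)^(−n) = 6,400 × 0.655082 = 4,192.5235

£4,193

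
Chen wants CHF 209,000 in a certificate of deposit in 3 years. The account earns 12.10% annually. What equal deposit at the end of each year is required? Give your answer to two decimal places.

CHF 61,877.51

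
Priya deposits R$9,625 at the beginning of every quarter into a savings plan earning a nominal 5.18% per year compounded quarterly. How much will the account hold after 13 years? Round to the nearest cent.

i = 0.0518/4 = 0.01295 per quarter; n = 13·4 = 52.
FV = PMT · [(1+i)^n − 1] / i × (1+i) = 9625 · 74.499494 = 717,057.6320
(Beginning-of-period payments → annuity-due factor ×(1+i).)

R$717,057.63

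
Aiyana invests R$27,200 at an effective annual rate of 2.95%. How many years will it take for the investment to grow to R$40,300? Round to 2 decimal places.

13.52 years

n = ln(40300/27200) / ln(1+0.0295) = ln(1.48162) / 0.029073 = 13.5222 years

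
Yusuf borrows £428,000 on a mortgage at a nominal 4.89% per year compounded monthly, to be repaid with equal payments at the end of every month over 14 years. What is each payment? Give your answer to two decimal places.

With 12 periods per year: i = 0.004075, n = 168.
Annuity-PV factor = 121.473887; PMT = 428000 / 121.473887 = 3,523.3910

£3,523.39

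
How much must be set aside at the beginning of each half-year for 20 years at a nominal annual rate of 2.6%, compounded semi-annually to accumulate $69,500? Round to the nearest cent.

With 2 periods per year: i = 0.013, n = 40.
PMT = 69500 / ( [(1+0.013)^40 − 1] / 0.013 × (1+i) ) = 69500 / 52.707218 = 1,318.6050

$1,318.60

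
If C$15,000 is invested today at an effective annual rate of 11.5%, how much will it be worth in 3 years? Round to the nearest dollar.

C$20,793

FV = 15,000 × (1 + 0.115)^3 = 20,792.9381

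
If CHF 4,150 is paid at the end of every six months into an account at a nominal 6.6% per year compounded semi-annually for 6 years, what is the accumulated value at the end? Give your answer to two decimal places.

Periodic rate i = 0.066/2 = 0.033; n = 6 × 2 = 12 periods.
FV = PMT · [(1+i)^n − 1] / i = 4150 · 14.436345 = 59,910.8329

CHF 59,910.83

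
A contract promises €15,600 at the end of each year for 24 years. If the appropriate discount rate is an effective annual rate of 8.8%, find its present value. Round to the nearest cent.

PV = 15600 × [1 − (1+0.088)^(−24)] / 0.088 = 15600 × 9.862487 = 153,854.8008

€153,854.80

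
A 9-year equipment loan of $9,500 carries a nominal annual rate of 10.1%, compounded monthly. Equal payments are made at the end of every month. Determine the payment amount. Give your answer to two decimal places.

$134.26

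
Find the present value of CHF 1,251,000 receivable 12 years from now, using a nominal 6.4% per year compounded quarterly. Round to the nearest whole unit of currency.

CHF 583,928

Periodic rate i = 0.064/4 = 0.016; n = 12 × 4 = 48 periods.
PV = 1,251,000 / (1 + 0.016)^48 = 1,251,000 / 2.142387 = 583,928.0370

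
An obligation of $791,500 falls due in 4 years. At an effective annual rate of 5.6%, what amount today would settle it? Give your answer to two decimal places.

$636,495.37

PV = 791,500 / (1 + 0.056)^4 = 791,500 / 1.243528 = 636,495.3664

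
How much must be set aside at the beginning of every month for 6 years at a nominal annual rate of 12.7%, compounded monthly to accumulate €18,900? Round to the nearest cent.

With 12 periods per year: i = 0.0105833, n = 72.
PMT = 18900 / ( [(1+0.0105833)^72 − 1] / 0.0105833 × (1+i) ) = 18900 / 108.283163 = 174.5424

€174.54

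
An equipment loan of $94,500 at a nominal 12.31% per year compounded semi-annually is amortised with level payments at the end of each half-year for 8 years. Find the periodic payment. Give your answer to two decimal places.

$9,450.77

i = 0.1231/2 = 0.06155 per half-year; n = 8·2 = 16.
Annuity-PV factor = 9.999189; PMT = 94500 / 9.999189 = 9,450.7665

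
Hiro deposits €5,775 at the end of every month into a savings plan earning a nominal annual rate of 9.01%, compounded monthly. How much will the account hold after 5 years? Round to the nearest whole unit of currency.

€435,689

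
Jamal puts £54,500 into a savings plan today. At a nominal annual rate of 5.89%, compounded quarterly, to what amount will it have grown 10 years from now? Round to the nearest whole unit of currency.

Periodic rate i = 0.0589/4 = 0.014725; n = 10 × 4 = 40 periods.
FV = PV·(1+i)^n = 54,500 × 1.794463 = 97,798.2120

£97,798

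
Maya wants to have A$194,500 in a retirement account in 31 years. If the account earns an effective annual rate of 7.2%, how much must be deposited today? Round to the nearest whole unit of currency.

PV = FV·(1+i)^(−n) = 194,500 × 0.115868 = 22,536.2297

A$22,536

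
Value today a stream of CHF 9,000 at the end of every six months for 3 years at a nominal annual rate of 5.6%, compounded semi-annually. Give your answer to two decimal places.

With 2 periods per year: i = 0.028, n = 6.
Annuity factor a(6|0.028) = 5.453285; PV = 9000 × 5.453285 = 49,079.5682

CHF 49,079.57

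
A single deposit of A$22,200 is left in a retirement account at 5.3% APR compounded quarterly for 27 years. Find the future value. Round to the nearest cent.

i = 0.053/4 = 0.01325 per quarter; n = 27·4 = 108.
22,200 × (1+0.01325)^108 = 22,200 × 4.143756 = 91,991.3760

A$91,991.38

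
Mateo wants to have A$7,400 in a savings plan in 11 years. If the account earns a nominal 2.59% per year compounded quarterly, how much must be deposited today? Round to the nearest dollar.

A$5,571

i = 0.0259/4 = 0.006475 per quarter; n = 11·4 = 44.
Discount factor = (1+0.006475)^(−44) = 0.752780; PV = 7,400 × 0.752780 = 5,570.5757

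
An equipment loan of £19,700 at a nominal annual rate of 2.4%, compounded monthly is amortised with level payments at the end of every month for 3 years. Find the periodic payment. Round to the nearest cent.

With 12 periods per year: i = 0.002, n = 36.
PMT = 19700 / ( [1 − (1+0.002)^(−36)] / 0.002 ) = 19700 / 34.701096 = 567.7054

£567.71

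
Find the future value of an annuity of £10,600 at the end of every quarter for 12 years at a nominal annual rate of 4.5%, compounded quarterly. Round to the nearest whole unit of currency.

With 4 periods per year: i = 0.01125, n = 48.
FV = PMT · [(1+i)^n − 1] / i = 10600 · 63.185871 = 669,770.2322

£669,770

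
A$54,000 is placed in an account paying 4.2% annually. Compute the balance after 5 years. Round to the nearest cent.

A$66,333.41

FV = PV·(1+i)^n = 54,000 × 1.228397 = 66,333.4147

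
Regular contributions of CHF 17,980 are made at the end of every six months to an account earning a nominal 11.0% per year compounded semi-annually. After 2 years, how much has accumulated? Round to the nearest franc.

With 2 periods per year: i = 0.055, n = 4.
Accumulation factor s(4|0.055) = 4.342266; FV = 17980 × 4.342266 = 78,073.9494

CHF 78,074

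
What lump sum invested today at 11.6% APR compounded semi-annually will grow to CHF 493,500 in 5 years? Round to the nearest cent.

With 2 periods per year: i = 0.058, n = 10.
Discount factor = (1+0.058)^(−10) = 0.569041; PV = 493,500 × 0.569041 = 280,821.5810

CHF 280,821.58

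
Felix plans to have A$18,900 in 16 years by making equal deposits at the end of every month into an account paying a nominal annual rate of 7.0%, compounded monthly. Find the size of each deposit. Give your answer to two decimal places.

A$53.65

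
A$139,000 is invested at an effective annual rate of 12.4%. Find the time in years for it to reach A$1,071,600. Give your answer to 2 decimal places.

17.47 years

(1+i)^n = 1.0716e+06/139000 = 7.70935, so n = ln 7.70935 / ln 1.124 = 17.4726 years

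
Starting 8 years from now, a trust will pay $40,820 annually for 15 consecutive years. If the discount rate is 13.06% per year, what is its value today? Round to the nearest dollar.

$111,367

Value one period before first payment (t=7): 40820 × [1 − (1+0.1306)^(−15)] / 0.1306 = 40820 × 6.442399 = 262,978.7305
Discount back 7 years: 262,978.7305 × (1+0.1306)^(−7) = 262,978.7305 × 0.423484 = 111,367.3169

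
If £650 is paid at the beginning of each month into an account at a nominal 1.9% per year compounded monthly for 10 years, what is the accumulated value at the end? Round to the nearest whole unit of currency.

£85,964

Periodic rate i = 0.019/12 = 0.00158333; n = 10 × 12 = 120 periods.
FV = 650 × [(1+0.00158333)^120 − 1] / 0.00158333 × (1+i) = 650 × 132.251960 = 85,963.7737
(Beginning-of-period payments → annuity-due factor ×(1+i).)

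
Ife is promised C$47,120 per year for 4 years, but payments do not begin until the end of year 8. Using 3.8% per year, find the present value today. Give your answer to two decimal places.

C$132,363.40

Value one period before first payment (t=7): 47120 × [1 − (1+0.038)^(−4)] / 0.038 = 47120 × 3.647070 = 171,849.9353
Discount back 7 years: 171,849.9353 × (1+0.038)^(−7) = 171,849.9353 × 0.770227 = 132,363.3952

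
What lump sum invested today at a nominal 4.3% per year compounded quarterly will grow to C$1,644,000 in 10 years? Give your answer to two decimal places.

C$1,071,893.93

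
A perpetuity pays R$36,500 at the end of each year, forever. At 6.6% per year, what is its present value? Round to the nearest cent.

R$553,030.30

PV = PMT / i = 36500 / 0.066 = 553,030.3030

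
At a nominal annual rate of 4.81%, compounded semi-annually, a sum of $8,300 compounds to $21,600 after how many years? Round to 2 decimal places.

20.12 years

Periodic rate i = 0.0481/2 = 0.02405.
n = ln(21600/8300) / ln(1+0.02405) = ln(2.60241) / 0.023765 = 40.2450 half-years
= 40.2450/2 years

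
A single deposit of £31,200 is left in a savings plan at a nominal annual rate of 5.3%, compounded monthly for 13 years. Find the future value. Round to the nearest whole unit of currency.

With 12 periods per year: i = 0.00441667, n = 156.
FV = PV·(1+i)^n = 31,200 × 1.988704 = 62,047.5495

£62,048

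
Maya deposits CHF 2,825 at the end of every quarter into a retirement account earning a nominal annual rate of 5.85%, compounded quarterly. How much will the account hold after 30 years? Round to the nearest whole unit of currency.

Periodic rate i = 0.0585/4 = 0.014625; n = 30 × 4 = 120 periods.
Accumulation factor s(120|0.014625) = 322.079124; FV = 2825 × 322.079124 = 909,873.5245

CHF 909,874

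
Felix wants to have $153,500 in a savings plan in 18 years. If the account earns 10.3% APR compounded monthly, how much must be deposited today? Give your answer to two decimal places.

$24,230.50

With 12 periods per year: i = 0.00858333, n = 216.
PV = FV·(1+i)^(−n) = 153,500 × 0.157853 = 24,230.4978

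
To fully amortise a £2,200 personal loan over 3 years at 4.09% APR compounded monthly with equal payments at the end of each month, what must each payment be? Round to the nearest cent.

i = 0.0409/12 = 0.00340833 per month; n = 3·12 = 36.
PMT = 2200 / ( [1 − (1+0.00340833)^(−36)] / 0.00340833 ) = 2200 / 33.824879 = 65.0409

£65.04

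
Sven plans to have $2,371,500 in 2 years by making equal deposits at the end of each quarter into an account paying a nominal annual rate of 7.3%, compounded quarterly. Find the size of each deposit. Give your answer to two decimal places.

Periodic rate i = 0.073/4 = 0.01825; n = 2 × 4 = 8 periods.
FV-annuity factor = 8.530083; PMT = 2.3715e+06 / 8.530083 = 278,016.0438

$278,016.04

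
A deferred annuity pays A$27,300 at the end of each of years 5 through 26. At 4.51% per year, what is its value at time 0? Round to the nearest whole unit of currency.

Value one period before first payment (t=4): 27300 × [1 − (1+0.0451)^(−22)] / 0.0451 = 27300 × 13.771566 = 375,963.7391
Discount back 4 years: 375,963.7391 × (1+0.0451)^(−4) = 375,963.7391 × 0.838240 = 315,148.0101

A$315,148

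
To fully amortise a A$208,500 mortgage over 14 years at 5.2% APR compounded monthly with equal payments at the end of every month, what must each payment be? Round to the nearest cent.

With 12 periods per year: i = 0.00433333, n = 168.
Annuity-PV factor = 119.161424; PMT = 208500 / 119.161424 = 1,749.7273

A$1,749.73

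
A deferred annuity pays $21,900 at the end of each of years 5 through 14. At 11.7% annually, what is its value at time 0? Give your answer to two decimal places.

$80,472.88

Value one period before first payment (t=4): 21900 × [1 − (1+0.117)^(−10)] / 0.117 = 21900 × 5.720291 = 125,274.3740
Discount back 4 years: 125,274.3740 × (1+0.117)^(−4) = 125,274.3740 × 0.642373 = 80,472.8808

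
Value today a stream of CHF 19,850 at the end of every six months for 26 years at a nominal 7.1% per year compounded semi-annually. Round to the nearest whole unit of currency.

CHF 468,011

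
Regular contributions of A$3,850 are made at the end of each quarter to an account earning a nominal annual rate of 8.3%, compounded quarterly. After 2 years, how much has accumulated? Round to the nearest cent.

A$33,132.13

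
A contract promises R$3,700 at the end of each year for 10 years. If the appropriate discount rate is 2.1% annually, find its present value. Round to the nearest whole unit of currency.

R$33,062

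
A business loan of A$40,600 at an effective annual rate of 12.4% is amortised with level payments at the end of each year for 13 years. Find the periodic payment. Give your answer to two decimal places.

PMT = 40600 / ( [1 − (1+0.124)^(−13)] / 0.124 ) = 40600 / 6.300038 = 6,444.4055

A$6,444.41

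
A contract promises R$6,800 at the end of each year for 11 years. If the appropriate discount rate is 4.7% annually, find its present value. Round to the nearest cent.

R$57,384.21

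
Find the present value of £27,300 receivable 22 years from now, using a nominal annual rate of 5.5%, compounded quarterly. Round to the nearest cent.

i = 0.055/4 = 0.01375 per quarter; n = 22·4 = 88.
PV = 27,300 / (1 + 0.01375)^88 = 27,300 / 3.325955 = 8,208.1698

£8,208.17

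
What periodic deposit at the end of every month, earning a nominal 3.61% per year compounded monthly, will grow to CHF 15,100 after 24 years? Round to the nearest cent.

With 12 periods per year: i = 0.00300833, n = 288.
FV-annuity factor = 457.144211; PMT = 15100 / 457.144211 = 33.0312

CHF 33.03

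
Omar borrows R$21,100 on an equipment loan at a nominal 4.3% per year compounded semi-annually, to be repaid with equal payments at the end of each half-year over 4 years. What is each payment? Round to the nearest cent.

R$2,899.01

With 2 periods per year: i = 0.0215, n = 8.
Annuity-PV factor = 7.278352; PMT = 21100 / 7.278352 = 2,899.0079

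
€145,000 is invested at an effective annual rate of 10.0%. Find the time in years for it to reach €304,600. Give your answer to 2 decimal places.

7.79 years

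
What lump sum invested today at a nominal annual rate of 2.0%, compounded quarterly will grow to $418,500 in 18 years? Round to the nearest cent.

$292,239.57

i = 0.02/4 = 0.005 per quarter; n = 18·4 = 72.
PV = 418,500 / (1 + 0.005)^72 = 418,500 / 1.432044 = 292,239.5671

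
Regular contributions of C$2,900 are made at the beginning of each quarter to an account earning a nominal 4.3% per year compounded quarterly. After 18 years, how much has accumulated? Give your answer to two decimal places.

C$316,153.55

With 4 periods per year: i = 0.01075, n = 72.
Accumulation factor s(72|0.01075) × (1+i) = 109.018465; FV = 2900 × 109.018465 = 316,153.5494
Payments are at the start of each period, so multiply by (1+i).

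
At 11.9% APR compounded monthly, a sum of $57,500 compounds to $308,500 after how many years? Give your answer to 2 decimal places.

Periodic rate i = 0.119/12 = 0.00991667.
(1+i)^n = 308500/57500 = 5.36522, so n = ln 5.36522 / ln 1.00992 = 170.2440 months
= 170.2440/12 years

14.19 years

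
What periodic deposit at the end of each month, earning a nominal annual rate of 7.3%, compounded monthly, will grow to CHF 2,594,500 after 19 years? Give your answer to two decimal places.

i = 0.073/12 = 0.00608333 per month; n = 19·12 = 228.
PMT = 2.5945e+06 / ( [(1+0.00608333)^228 − 1] / 0.00608333 ) = 2.5945e+06 / 490.855879 = 5,285.6655

CHF 5,285.67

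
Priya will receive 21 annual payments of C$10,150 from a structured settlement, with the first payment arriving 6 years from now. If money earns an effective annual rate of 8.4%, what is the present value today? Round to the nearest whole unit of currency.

C$65,891

PV at t=5 (ordinary 21-year annuity): 10150 × a(21|0.084) = 10150 × 9.716467 = 98,622.1432
PV₀ = 98,622.1432 / (1+0.084)^5 = 98,622.1432 / 1.496740 = 65,891.2923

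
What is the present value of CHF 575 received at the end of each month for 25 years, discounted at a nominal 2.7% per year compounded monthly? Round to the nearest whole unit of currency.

CHF 125,339

i = 0.027/12 = 0.00225 per month; n = 25·12 = 300.
Annuity factor a(300|0.00225) = 217.981054; PV = 575 × 217.981054 = 125,339.1060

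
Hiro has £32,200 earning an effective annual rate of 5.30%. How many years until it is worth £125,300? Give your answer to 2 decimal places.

26.31 years

(1+i)^n = 125300/32200 = 3.89130, so n = ln 3.89130 / ln 1.053 = 26.3102 years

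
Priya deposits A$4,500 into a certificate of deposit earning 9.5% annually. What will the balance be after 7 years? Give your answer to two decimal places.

A$8,493.98

FV = PV·(1+i)^n = 4,500 × 1.887552 = 8,493.9822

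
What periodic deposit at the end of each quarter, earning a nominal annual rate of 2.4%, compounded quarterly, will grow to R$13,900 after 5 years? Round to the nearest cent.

i = 0.024/4 = 0.006 per quarter; n = 5·4 = 20.
PMT = 13900 / ( [(1+0.006)^20 − 1] / 0.006 ) = 13900 / 21.182107 = 656.2142

R$656.21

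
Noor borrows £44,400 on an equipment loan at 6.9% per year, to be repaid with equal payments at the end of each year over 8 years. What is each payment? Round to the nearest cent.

£7,406.78

PMT = 44400 / ( [1 − (1+0.069)^(−8)] / 0.069 ) = 44400 / 5.994508 = 7,406.7794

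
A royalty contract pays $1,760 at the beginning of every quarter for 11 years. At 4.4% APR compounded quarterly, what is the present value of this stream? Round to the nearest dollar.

i = 0.044/4 = 0.011 per quarter; n = 11·4 = 44.
Annuity factor a(44|0.011) × (1+i) = 35.114415; PV = 1760 × 35.114415 = 61,801.3707
Payments are at the start of each period, so multiply by (1+i).

$61,801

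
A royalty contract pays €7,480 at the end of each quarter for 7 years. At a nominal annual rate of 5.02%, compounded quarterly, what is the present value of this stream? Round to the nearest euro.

Periodic rate i = 0.0502/4 = 0.01255; n = 7 × 4 = 28 periods.
Annuity factor a(28|0.01255) = 23.486635; PV = 7480 × 23.486635 = 175,680.0321

€175,680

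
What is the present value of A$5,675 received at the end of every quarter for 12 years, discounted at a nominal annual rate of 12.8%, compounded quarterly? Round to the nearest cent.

i = 0.128/4 = 0.032 per quarter; n = 12·4 = 48.
Annuity factor a(48|0.032) = 24.359915; PV = 5675 × 24.359915 = 138,242.5201

A$138,242.52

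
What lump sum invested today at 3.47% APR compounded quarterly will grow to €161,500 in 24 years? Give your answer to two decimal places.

€70,477.72

Periodic rate i = 0.0347/4 = 0.008675; n = 24 × 4 = 96 periods.
PV = 161,500 / (1 + 0.008675)^96 = 161,500 / 2.291504 = 70,477.7218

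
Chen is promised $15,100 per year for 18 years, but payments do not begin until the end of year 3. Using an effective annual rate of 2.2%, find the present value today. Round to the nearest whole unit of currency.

PV at t=2 (ordinary 18-year annuity): 15100 × a(18|0.022) = 15100 × 14.731717 = 222,448.9279
PV₀ = 222,448.9279 / (1+0.022)^2 = 222,448.9279 / 1.044484 = 212,974.9502

$212,975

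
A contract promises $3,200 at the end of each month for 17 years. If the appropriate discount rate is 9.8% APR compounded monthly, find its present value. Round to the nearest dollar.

$317,276

Periodic rate i = 0.098/12 = 0.00816667; n = 17 × 12 = 204 periods.
Annuity factor a(204|0.00816667) = 99.148814; PV = 3200 × 99.148814 = 317,276.2045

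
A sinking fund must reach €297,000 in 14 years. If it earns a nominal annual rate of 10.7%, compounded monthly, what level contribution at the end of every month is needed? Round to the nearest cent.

€769.14

With 12 periods per year: i = 0.00891667, n = 168.
PMT = 297000 / ( [(1+0.00891667)^168 − 1] / 0.00891667 ) = 297000 / 386.146303 = 769.1385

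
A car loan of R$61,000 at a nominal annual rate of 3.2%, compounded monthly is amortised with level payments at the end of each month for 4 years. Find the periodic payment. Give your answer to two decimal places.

R$1,355.59

Periodic rate i = 0.032/12 = 0.00266667; n = 4 × 12 = 48 periods.
Annuity-PV factor = 44.998767; PMT = 61000 / 44.998767 = 1,355.5927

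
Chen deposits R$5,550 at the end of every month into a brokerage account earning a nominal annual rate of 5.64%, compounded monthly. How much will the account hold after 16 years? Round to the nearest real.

i = 0.0564/12 = 0.0047 per month; n = 16·12 = 192.
FV = 5550 × [(1+0.0047)^192 − 1] / 0.0047 = 5550 × 310.703535 = 1,724,404.6167

R$1,724,405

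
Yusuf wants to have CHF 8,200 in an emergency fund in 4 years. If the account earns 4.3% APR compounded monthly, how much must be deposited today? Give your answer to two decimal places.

With 12 periods per year: i = 0.00358333, n = 48.
PV = FV·(1+i)^(−n) = 8,200 × 0.842238 = 6,906.3521

CHF 6,906.35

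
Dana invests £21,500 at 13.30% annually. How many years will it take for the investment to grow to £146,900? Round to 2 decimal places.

(1+i)^n = 146900/21500 = 6.83256, so n = ln 6.83256 / ln 1.133 = 15.3897 years

15.39 years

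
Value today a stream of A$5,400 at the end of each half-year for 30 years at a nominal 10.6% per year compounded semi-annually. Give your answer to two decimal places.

i = 0.106/2 = 0.053 per half-year; n = 30·2 = 60.
PV = PMT · [1 − (1+i)^(−n)] / i = 5400 · 18.016744 = 97,290.4157

A$97,290.42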